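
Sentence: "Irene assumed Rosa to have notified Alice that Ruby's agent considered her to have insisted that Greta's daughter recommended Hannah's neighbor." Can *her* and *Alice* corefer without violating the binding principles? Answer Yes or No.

Yes

*Alice* is an R-expression; Principle C requires it to be free (not bound by any c-commanding expression).
— her: subject of the clause headed by 'insisted'; the pronoun does not c-command the R-expression — coreference allowed.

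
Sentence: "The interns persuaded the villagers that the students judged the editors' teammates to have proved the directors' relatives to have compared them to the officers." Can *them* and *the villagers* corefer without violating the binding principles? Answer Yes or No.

Yes

*the villagers* is an R-expression; Principle C requires it to be free (not bound by any c-commanding expression).
— them: object of the clause headed by 'compared'; the pronoun does not c-command the R-expression — coreference allowed.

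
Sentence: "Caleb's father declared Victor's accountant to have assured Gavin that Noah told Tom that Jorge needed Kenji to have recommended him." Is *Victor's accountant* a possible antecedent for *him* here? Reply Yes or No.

*him* is a pronoun; Principle B requires it to be free in its binding domain — the clause headed by 'recommended'.
— Victor's accountant: subject of the clause headed by 'assured'; c-commands the pronoun but lies outside its binding domain — allowed.

Yes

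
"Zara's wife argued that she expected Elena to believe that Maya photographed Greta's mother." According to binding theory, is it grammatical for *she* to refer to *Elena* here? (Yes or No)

No

*Elena* is an R-expression; Principle C requires it to be free (not bound by any c-commanding expression).
— she: subject of the clause headed by 'expected'; the pronoun c-commands the R-expression — coreference blocked (Principle C).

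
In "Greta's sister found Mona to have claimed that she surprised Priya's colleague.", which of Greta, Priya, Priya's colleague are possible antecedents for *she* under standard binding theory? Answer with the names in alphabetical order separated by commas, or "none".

*she* is a pronoun; Principle B requires it to be free in its binding domain — the clause headed by 'surprised'.
— Greta: possessor inside the subject DP of the matrix clause; does not c-command the pronoun — Principle B does not apply; allowed.
— Priya: possessor inside the object DP of the clause headed by 'surprised'; is c-commanded by the pronoun; coreference would bind this R-expression — blocked (Principle C).
— Priya's colleague: object of the clause headed by 'surprised'; is c-commanded by the pronoun; coreference would bind this R-expression — blocked (Principle C).

Greta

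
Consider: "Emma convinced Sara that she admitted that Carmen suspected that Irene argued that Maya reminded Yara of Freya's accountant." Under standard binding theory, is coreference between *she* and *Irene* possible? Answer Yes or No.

*Irene* is an R-expression; Principle C requires it to be free (not bound by any c-commanding expression).
— she: subject of the clause headed by 'admitted'; the pronoun c-commands the R-expression — coreference blocked (Principle C).

No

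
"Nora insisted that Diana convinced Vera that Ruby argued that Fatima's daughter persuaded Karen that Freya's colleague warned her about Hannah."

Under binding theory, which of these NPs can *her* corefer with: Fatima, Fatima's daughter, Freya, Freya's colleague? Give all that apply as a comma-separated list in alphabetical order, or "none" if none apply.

Fatima, Fatima's daughter, Freya

*her* is a pronoun; Principle B requires it to be free in its binding domain — the clause headed by 'warned'.
— Fatima: possessor inside the subject DP of the clause headed by 'persuaded'; does not c-command the pronoun — Principle B does not apply; allowed.
— Fatima's daughter: subject of the clause headed by 'persuaded'; c-commands the pronoun but lies outside its binding domain — allowed.
— Freya: possessor inside the subject DP of the clause headed by 'warned'; does not c-command the pronoun — Principle B does not apply; allowed.
— Freya's colleague: subject of the clause headed by 'warned'; c-commands the pronoun within its binding domain — blocked (Principle B).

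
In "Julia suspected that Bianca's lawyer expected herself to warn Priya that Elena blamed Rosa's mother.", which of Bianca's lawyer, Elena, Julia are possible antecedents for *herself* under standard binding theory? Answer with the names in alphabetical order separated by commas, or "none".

*herself* is a reflexive; Principle A requires it to be bound within its binding domain — the clause headed by 'expected'.
— Bianca's lawyer: subject of the clause headed by 'expected'; c-commands the reflexive within its binding domain — allowed (Principle A).
— Elena: subject of the clause headed by 'blamed'; does not c-command the reflexive — cannot bind it (Principle A).
— Julia: subject of the matrix clause; c-commands the reflexive but lies outside its binding domain — cannot bind it (Principle A).

Bianca's lawyer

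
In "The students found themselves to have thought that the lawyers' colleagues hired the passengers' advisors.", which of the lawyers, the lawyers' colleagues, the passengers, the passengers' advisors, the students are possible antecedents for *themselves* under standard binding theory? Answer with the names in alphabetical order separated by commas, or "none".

the students

*themselves* is a reflexive; Principle A requires it to be bound within its binding domain — the matrix clause.
— the lawyers: possessor inside the subject DP of the clause headed by 'hired'; does not c-command the reflexive — cannot bind it (Principle A).
— the lawyers' colleagues: subject of the clause headed by 'hired'; does not c-command the reflexive — cannot bind it (Principle A).
— the passengers: possessor inside the object DP of the clause headed by 'hired'; does not c-command the reflexive — cannot bind it (Principle A).
— the passengers' advisors: object of the clause headed by 'hired'; does not c-command the reflexive — cannot bind it (Principle A).
— the students: subject of the matrix clause; c-commands the reflexive within its binding domain — allowed (Principle A).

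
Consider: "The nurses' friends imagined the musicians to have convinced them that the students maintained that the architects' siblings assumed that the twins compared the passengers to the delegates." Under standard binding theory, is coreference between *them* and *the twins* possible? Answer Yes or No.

*the twins* is an R-expression; Principle C requires it to be free (not bound by any c-commanding expression).
— them: object of the clause headed by 'convinced'; the pronoun c-commands the R-expression — coreference blocked (Principle C).

No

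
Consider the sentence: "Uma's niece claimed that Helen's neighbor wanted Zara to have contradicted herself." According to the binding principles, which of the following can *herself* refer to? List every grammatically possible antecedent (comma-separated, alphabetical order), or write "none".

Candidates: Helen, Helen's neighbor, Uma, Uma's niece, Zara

*herself* is a reflexive; Principle A requires it to be bound within its binding domain — the clause headed by 'contradicted'.
— Helen: possessor inside the subject DP of the clause headed by 'wanted'; does not c-command the reflexive — cannot bind it (Principle A).
— Helen's neighbor: subject of the clause headed by 'wanted'; c-commands the reflexive but lies outside its binding domain — cannot bind it (Principle A).
— Uma: possessor inside the subject DP of the matrix clause; does not c-command the reflexive — cannot bind it (Principle A).
— Uma's niece: subject of the matrix clause; c-commands the reflexive but lies outside its binding domain — cannot bind it (Principle A).
— Zara: subject of the clause headed by 'contradicted'; c-commands the reflexive within its binding domain — allowed (Principle A).

Zara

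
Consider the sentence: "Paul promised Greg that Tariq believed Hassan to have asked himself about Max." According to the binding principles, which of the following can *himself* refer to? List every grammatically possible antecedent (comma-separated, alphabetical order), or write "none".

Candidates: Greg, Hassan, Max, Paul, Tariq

Hassan

*himself* is a reflexive; Principle A requires it to be bound within its binding domain — the clause headed by 'asked'.
— Greg: object of the matrix clause; c-commands the reflexive but lies outside its binding domain — cannot bind it (Principle A).
— Hassan: subject of the clause headed by 'asked'; c-commands the reflexive within its binding domain — allowed (Principle A).
— Max: second object of the clause headed by 'asked'; does not c-command the reflexive — cannot bind it (Principle A).
— Paul: subject of the matrix clause; c-commands the reflexive but lies outside its binding domain — cannot bind it (Principle A).
— Tariq: subject of the clause headed by 'believed'; c-commands the reflexive but lies outside its binding domain — cannot bind it (Principle A).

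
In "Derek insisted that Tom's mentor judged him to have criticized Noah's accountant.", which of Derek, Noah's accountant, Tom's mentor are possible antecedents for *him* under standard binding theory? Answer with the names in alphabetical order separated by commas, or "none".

Derek

*him* is a pronoun; Principle B requires it to be free in its binding domain — the clause headed by 'judged'.
— Derek: subject of the matrix clause; c-commands the pronoun but lies outside its binding domain — allowed.
— Noah's accountant: object of the clause headed by 'criticized'; is c-commanded by the pronoun; coreference would bind this R-expression — blocked (Principle C).
— Tom's mentor: subject of the clause headed by 'judged'; c-commands the pronoun within its binding domain — blocked (Principle B).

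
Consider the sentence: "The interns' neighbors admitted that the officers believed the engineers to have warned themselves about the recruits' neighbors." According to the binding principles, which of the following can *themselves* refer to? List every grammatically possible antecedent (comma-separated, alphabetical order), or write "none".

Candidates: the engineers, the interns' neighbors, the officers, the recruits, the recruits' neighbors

the engineers

*themselves* is a reflexive; Principle A requires it to be bound within its binding domain — the clause headed by 'warned'.
— the engineers: subject of the clause headed by 'warned'; c-commands the reflexive within its binding domain — allowed (Principle A).
— the interns' neighbors: subject of the matrix clause; c-commands the reflexive but lies outside its binding domain — cannot bind it (Principle A).
— the officers: subject of the clause headed by 'believed'; c-commands the reflexive but lies outside its binding domain — cannot bind it (Principle A).
— the recruits: possessor inside the second object DP of the clause headed by 'warned'; does not c-command the reflexive — cannot bind it (Principle A).
— the recruits' neighbors: second object of the clause headed by 'warned'; does not c-command the reflexive — cannot bind it (Principle A).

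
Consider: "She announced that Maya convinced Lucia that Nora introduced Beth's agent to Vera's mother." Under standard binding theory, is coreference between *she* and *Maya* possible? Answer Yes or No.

*Maya* is an R-expression; Principle C requires it to be free (not bound by any c-commanding expression).
— she: subject of the matrix clause; the pronoun c-commands the R-expression — coreference blocked (Principle C).

No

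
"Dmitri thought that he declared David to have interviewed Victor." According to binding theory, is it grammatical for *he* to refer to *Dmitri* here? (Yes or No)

Yes

*Dmitri* is an R-expression; Principle C requires it to be free (not bound by any c-commanding expression).
— he: subject of the clause headed by 'declared'; the pronoun does not c-command the R-expression — coreference allowed.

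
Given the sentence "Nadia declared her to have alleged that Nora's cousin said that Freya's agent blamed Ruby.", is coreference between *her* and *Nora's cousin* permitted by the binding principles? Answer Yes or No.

*her* is a pronoun; Principle B requires it to be free in its binding domain — the matrix clause.
— Nora's cousin: subject of the clause headed by 'said'; is c-commanded by the pronoun; coreference would bind this R-expression — blocked (Principle C).

No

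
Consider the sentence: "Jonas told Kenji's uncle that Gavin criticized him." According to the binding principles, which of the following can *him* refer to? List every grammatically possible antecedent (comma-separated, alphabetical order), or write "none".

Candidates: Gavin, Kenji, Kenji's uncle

*him* is a pronoun; Principle B requires it to be free in its binding domain — the clause headed by 'criticized'.
— Gavin: subject of the clause headed by 'criticized'; c-commands the pronoun within its binding domain — blocked (Principle B).
— Kenji: possessor inside the object DP of the matrix clause; does not c-command the pronoun — Principle B does not apply; allowed.
— Kenji's uncle: object of the matrix clause; c-commands the pronoun but lies outside its binding domain — allowed.

Kenji, Kenji's uncle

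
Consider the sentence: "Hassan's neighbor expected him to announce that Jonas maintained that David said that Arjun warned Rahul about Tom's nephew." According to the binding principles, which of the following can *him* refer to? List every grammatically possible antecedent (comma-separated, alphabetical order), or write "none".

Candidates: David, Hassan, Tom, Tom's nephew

Hassan

*him* is a pronoun; Principle B requires it to be free in its binding domain — the matrix clause.
— David: subject of the clause headed by 'said'; is c-commanded by the pronoun; coreference would bind this R-expression — blocked (Principle C).
— Hassan: possessor inside the subject DP of the matrix clause; does not c-command the pronoun — Principle B does not apply; allowed.
— Tom: possessor inside the second object DP of the clause headed by 'warned'; is c-commanded by the pronoun; coreference would bind this R-expression — blocked (Principle C).
— Tom's nephew: second object of the clause headed by 'warned'; is c-commanded by the pronoun; coreference would bind this R-expression — blocked (Principle C).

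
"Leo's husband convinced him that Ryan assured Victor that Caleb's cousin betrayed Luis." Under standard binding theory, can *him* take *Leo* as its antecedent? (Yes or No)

*him* is a pronoun; Principle B requires it to be free in its binding domain — the matrix clause.
— Leo: possessor inside the subject DP of the matrix clause; does not c-command the pronoun — Principle B does not apply; allowed.

Yes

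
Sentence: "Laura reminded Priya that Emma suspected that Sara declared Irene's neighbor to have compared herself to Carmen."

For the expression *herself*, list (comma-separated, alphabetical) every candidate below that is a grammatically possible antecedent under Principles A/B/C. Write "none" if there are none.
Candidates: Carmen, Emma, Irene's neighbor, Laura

*herself* is a reflexive; Principle A requires it to be bound within its binding domain — the clause headed by 'compared'.
— Carmen: second object of the clause headed by 'compared'; does not c-command the reflexive — cannot bind it (Principle A).
— Emma: subject of the clause headed by 'suspected'; c-commands the reflexive but lies outside its binding domain — cannot bind it (Principle A).
— Irene's neighbor: subject of the clause headed by 'compared'; c-commands the reflexive within its binding domain — allowed (Principle A).
— Laura: subject of the matrix clause; c-commands the reflexive but lies outside its binding domain — cannot bind it (Principle A).

Irene's neighbor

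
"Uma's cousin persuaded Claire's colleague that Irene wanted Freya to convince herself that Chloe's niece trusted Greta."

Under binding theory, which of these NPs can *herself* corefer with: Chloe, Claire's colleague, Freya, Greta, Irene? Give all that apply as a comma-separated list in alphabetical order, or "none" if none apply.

Freya

*herself* is a reflexive; Principle A requires it to be bound within its binding domain — the clause headed by 'convince'.
— Chloe: possessor inside the subject DP of the clause headed by 'trusted'; does not c-command the reflexive — cannot bind it (Principle A).
— Claire's colleague: object of the matrix clause; c-commands the reflexive but lies outside its binding domain — cannot bind it (Principle A).
— Freya: subject of the clause headed by 'convince'; c-commands the reflexive within its binding domain — allowed (Principle A).
— Greta: object of the clause headed by 'trusted'; does not c-command the reflexive — cannot bind it (Principle A).
— Irene: subject of the clause headed by 'wanted'; c-commands the reflexive but lies outside its binding domain — cannot bind it (Principle A).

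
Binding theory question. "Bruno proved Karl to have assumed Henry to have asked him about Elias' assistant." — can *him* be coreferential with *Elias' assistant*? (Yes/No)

No

*him* is a pronoun; Principle B requires it to be free in its binding domain — the clause headed by 'asked'.
— Elias' assistant: second object of the clause headed by 'asked'; is c-commanded by the pronoun; coreference would bind this R-expression — blocked (Principle C).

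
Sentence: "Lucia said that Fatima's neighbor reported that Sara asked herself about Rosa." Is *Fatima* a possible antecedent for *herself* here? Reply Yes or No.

No

*herself* is a reflexive; Principle A requires it to be bound within its binding domain — the clause headed by 'asked'.
— Fatima: possessor inside the subject DP of the clause headed by 'reported'; does not c-command the reflexive — cannot bind it (Principle A).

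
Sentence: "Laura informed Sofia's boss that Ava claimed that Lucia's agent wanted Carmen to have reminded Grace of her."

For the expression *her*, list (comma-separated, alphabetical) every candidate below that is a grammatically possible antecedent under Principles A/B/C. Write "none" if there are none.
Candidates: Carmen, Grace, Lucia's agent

*her* is a pronoun; Principle B requires it to be free in its binding domain — the clause headed by 'reminded'.
— Carmen: subject of the clause headed by 'reminded'; c-commands the pronoun within its binding domain — blocked (Principle B).
— Grace: object of the clause headed by 'reminded'; c-commands the pronoun within its binding domain — blocked (Principle B).
— Lucia's agent: subject of the clause headed by 'wanted'; c-commands the pronoun but lies outside its binding domain — allowed.

Lucia's agent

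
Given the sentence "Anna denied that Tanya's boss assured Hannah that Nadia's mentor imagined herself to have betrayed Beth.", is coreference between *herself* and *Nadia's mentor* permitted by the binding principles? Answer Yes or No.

*herself* is a reflexive; Principle A requires it to be bound within its binding domain — the clause headed by 'imagined'.
— Nadia's mentor: subject of the clause headed by 'imagined'; c-commands the reflexive within its binding domain — allowed (Principle A).

Yes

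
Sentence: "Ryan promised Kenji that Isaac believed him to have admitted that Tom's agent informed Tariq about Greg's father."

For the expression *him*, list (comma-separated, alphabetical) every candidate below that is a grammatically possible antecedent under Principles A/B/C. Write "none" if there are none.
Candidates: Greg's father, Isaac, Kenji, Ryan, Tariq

Kenji, Ryan

*him* is a pronoun; Principle B requires it to be free in its binding domain — the clause headed by 'believed'.
— Greg's father: second object of the clause headed by 'informed'; is c-commanded by the pronoun; coreference would bind this R-expression — blocked (Principle C).
— Isaac: subject of the clause headed by 'believed'; c-commands the pronoun within its binding domain — blocked (Principle B).
— Kenji: object of the matrix clause; c-commands the pronoun but lies outside its binding domain — allowed.
— Ryan: subject of the matrix clause; c-commands the pronoun but lies outside its binding domain — allowed.
— Tariq: object of the clause headed by 'informed'; is c-commanded by the pronoun; coreference would bind this R-expression — blocked (Principle C).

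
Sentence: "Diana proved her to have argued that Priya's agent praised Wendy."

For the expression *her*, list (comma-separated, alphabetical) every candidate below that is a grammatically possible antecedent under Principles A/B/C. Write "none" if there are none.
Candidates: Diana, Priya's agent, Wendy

none

*her* is a pronoun; Principle B requires it to be free in its binding domain — the matrix clause.
— Diana: subject of the matrix clause; c-commands the pronoun within its binding domain — blocked (Principle B).
— Priya's agent: subject of the clause headed by 'praised'; is c-commanded by the pronoun; coreference would bind this R-expression — blocked (Principle C).
— Wendy: object of the clause headed by 'praised'; is c-commanded by the pronoun; coreference would bind this R-expression — blocked (Principle C).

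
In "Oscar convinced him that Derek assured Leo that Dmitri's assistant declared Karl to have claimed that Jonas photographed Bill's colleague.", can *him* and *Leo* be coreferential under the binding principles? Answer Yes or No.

No

*Leo* is an R-expression; Principle C requires it to be free (not bound by any c-commanding expression).
— him: object of the matrix clause; the pronoun c-commands the R-expression — coreference blocked (Principle C).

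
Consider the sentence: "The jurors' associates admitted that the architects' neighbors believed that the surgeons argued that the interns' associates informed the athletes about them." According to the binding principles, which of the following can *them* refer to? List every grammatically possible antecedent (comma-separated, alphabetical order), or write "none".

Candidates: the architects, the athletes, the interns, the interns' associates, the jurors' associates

*them* is a pronoun; Principle B requires it to be free in its binding domain — the clause headed by 'informed'.
— the architects: possessor inside the subject DP of the clause headed by 'believed'; does not c-command the pronoun — Principle B does not apply; allowed.
— the athletes: object of the clause headed by 'informed'; c-commands the pronoun within its binding domain — blocked (Principle B).
— the interns: possessor inside the subject DP of the clause headed by 'informed'; does not c-command the pronoun — Principle B does not apply; allowed.
— the interns' associates: subject of the clause headed by 'informed'; c-commands the pronoun within its binding domain — blocked (Principle B).
— the jurors' associates: subject of the matrix clause; c-commands the pronoun but lies outside its binding domain — allowed.

the architects, the interns, the jurors' associates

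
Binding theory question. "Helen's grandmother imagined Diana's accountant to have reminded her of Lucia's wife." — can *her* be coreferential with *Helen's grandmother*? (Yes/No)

*her* is a pronoun; Principle B requires it to be free in its binding domain — the clause headed by 'reminded'.
— Helen's grandmother: subject of the matrix clause; c-commands the pronoun but lies outside its binding domain — allowed.

Yes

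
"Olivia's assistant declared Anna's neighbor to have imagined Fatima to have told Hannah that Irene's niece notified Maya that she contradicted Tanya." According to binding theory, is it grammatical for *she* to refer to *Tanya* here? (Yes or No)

*Tanya* is an R-expression; Principle C requires it to be free (not bound by any c-commanding expression).
— she: subject of the clause headed by 'contradicted'; the pronoun c-commands the R-expression — coreference blocked (Principle C).

No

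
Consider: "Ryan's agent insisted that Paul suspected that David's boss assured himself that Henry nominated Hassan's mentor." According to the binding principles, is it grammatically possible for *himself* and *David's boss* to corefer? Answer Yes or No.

*himself* is a reflexive; Principle A requires it to be bound within its binding domain — the clause headed by 'assured'.
— David's boss: subject of the clause headed by 'assured'; c-commands the reflexive within its binding domain — allowed (Principle A).

Yes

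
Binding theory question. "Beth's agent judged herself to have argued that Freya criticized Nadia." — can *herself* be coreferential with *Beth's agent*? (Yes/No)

*herself* is a reflexive; Principle A requires it to be bound within its binding domain — the matrix clause.
— Beth's agent: subject of the matrix clause; c-commands the reflexive within its binding domain — allowed (Principle A).

Yes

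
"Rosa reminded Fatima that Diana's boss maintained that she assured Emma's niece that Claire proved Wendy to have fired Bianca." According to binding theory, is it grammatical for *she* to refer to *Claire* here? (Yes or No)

No

*Claire* is an R-expression; Principle C requires it to be free (not bound by any c-commanding expression).
— she: subject of the clause headed by 'assured'; the pronoun c-commands the R-expression — coreference blocked (Principle C).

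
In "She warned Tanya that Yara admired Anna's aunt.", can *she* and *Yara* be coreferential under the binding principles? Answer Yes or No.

No

*Yara* is an R-expression; Principle C requires it to be free (not bound by any c-commanding expression).
— she: subject of the matrix clause; the pronoun c-commands the R-expression — coreference blocked (Principle C).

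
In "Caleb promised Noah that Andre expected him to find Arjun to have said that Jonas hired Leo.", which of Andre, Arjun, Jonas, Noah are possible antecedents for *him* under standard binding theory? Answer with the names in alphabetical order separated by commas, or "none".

*him* is a pronoun; Principle B requires it to be free in its binding domain — the clause headed by 'expected'.
— Andre: subject of the clause headed by 'expected'; c-commands the pronoun within its binding domain — blocked (Principle B).
— Arjun: subject of the clause headed by 'said'; is c-commanded by the pronoun; coreference would bind this R-expression — blocked (Principle C).
— Jonas: subject of the clause headed by 'hired'; is c-commanded by the pronoun; coreference would bind this R-expression — blocked (Principle C).
— Noah: object of the matrix clause; c-commands the pronoun but lies outside its binding domain — allowed.

Noah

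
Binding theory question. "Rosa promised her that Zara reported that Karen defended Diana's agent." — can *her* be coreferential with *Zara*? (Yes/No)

*her* is a pronoun; Principle B requires it to be free in its binding domain — the matrix clause.
— Zara: subject of the clause headed by 'reported'; is c-commanded by the pronoun; coreference would bind this R-expression — blocked (Principle C).

No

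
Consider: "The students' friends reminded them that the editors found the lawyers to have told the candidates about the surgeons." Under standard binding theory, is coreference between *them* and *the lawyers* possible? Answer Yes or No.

No

*the lawyers* is an R-expression; Principle C requires it to be free (not bound by any c-commanding expression).
— them: object of the matrix clause; the pronoun c-commands the R-expression — coreference blocked (Principle C).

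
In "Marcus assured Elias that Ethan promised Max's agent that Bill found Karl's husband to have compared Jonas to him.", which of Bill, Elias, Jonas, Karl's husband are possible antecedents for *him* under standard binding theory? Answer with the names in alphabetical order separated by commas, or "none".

*him* is a pronoun; Principle B requires it to be free in its binding domain — the clause headed by 'compared'.
— Bill: subject of the clause headed by 'found'; c-commands the pronoun but lies outside its binding domain — allowed.
— Elias: object of the matrix clause; c-commands the pronoun but lies outside its binding domain — allowed.
— Jonas: object of the clause headed by 'compared'; c-commands the pronoun within its binding domain — blocked (Principle B).
— Karl's husband: subject of the clause headed by 'compared'; c-commands the pronoun within its binding domain — blocked (Principle B).

Bill, Elias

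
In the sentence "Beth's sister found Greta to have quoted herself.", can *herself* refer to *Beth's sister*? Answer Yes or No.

No

*herself* is a reflexive; Principle A requires it to be bound within its binding domain — the clause headed by 'quoted'.
— Beth's sister: subject of the matrix clause; c-commands the reflexive but lies outside its binding domain — cannot bind it (Principle A).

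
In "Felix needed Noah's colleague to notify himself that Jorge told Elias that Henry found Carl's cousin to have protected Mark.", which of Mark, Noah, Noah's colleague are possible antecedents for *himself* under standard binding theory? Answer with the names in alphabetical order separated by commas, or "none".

*himself* is a reflexive; Principle A requires it to be bound within its binding domain — the clause headed by 'notify'.
— Mark: object of the clause headed by 'protected'; does not c-command the reflexive — cannot bind it (Principle A).
— Noah: possessor inside the subject DP of the clause headed by 'notify'; does not c-command the reflexive — cannot bind it (Principle A).
— Noah's colleague: subject of the clause headed by 'notify'; c-commands the reflexive within its binding domain — allowed (Principle A).

Noah's colleague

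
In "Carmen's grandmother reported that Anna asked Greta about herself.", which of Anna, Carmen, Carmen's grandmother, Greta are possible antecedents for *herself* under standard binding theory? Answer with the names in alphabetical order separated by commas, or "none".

Anna, Greta

*herself* is a reflexive; Principle A requires it to be bound within its binding domain — the clause headed by 'asked'.
— Anna: subject of the clause headed by 'asked'; c-commands the reflexive within its binding domain — allowed (Principle A).
— Carmen: possessor inside the subject DP of the matrix clause; does not c-command the reflexive — cannot bind it (Principle A).
— Carmen's grandmother: subject of the matrix clause; c-commands the reflexive but lies outside its binding domain — cannot bind it (Principle A).
— Greta: object of the clause headed by 'asked'; c-commands the reflexive within its binding domain — allowed (Principle A).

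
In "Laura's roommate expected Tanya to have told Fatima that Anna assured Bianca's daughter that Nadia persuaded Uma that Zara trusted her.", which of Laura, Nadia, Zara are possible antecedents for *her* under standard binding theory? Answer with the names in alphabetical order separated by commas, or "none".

Laura, Nadia

*her* is a pronoun; Principle B requires it to be free in its binding domain — the clause headed by 'trusted'.
— Laura: possessor inside the subject DP of the matrix clause; does not c-command the pronoun — Principle B does not apply; allowed.
— Nadia: subject of the clause headed by 'persuaded'; c-commands the pronoun but lies outside its binding domain — allowed.
— Zara: subject of the clause headed by 'trusted'; c-commands the pronoun within its binding domain — blocked (Principle B).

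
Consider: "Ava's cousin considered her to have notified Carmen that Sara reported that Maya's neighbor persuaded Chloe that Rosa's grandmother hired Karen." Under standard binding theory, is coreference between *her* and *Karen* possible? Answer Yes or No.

*Karen* is an R-expression; Principle C requires it to be free (not bound by any c-commanding expression).
— her: subject of the clause headed by 'notified'; the pronoun c-commands the R-expression — coreference blocked (Principle C).

No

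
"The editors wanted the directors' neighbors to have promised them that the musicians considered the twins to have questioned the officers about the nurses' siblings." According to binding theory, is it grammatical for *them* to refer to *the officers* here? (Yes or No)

*the officers* is an R-expression; Principle C requires it to be free (not bound by any c-commanding expression).
— them: object of the clause headed by 'promised'; the pronoun c-commands the R-expression — coreference blocked (Principle C).

No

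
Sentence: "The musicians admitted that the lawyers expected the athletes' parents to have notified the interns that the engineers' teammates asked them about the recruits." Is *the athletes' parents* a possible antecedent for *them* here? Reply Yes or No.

*them* is a pronoun; Principle B requires it to be free in its binding domain — the clause headed by 'asked'.
— the athletes' parents: subject of the clause headed by 'notified'; c-commands the pronoun but lies outside its binding domain — allowed.

Yes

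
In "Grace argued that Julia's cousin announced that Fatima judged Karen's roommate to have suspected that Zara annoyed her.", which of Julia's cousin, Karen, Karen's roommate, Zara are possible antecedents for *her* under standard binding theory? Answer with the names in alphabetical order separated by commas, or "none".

*her* is a pronoun; Principle B requires it to be free in its binding domain — the clause headed by 'annoyed'.
— Julia's cousin: subject of the clause headed by 'announced'; c-commands the pronoun but lies outside its binding domain — allowed.
— Karen: possessor inside the subject DP of the clause headed by 'suspected'; does not c-command the pronoun — Principle B does not apply; allowed.
— Karen's roommate: subject of the clause headed by 'suspected'; c-commands the pronoun but lies outside its binding domain — allowed.
— Zara: subject of the clause headed by 'annoyed'; c-commands the pronoun within its binding domain — blocked (Principle B).

Julia's cousin, Karen, Karen's roommate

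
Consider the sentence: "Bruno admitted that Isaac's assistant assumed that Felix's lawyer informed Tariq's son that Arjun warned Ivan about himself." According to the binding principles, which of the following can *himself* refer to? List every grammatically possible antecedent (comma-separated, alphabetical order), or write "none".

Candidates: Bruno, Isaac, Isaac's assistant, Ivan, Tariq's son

Ivan

*himself* is a reflexive; Principle A requires it to be bound within its binding domain — the clause headed by 'warned'.
— Bruno: subject of the matrix clause; c-commands the reflexive but lies outside its binding domain — cannot bind it (Principle A).
— Isaac: possessor inside the subject DP of the clause headed by 'assumed'; does not c-command the reflexive — cannot bind it (Principle A).
— Isaac's assistant: subject of the clause headed by 'assumed'; c-commands the reflexive but lies outside its binding domain — cannot bind it (Principle A).
— Ivan: object of the clause headed by 'warned'; c-commands the reflexive within its binding domain — allowed (Principle A).
— Tariq's son: object of the clause headed by 'informed'; c-commands the reflexive but lies outside its binding domain — cannot bind it (Principle A).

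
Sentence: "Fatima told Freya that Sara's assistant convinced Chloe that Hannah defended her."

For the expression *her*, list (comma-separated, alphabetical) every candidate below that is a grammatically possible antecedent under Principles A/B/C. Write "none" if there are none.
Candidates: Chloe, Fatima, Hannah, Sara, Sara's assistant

Chloe, Fatima, Sara, Sara's assistant

*her* is a pronoun; Principle B requires it to be free in its binding domain — the clause headed by 'defended'.
— Chloe: object of the clause headed by 'convinced'; c-commands the pronoun but lies outside its binding domain — allowed.
— Fatima: subject of the matrix clause; c-commands the pronoun but lies outside its binding domain — allowed.
— Hannah: subject of the clause headed by 'defended'; c-commands the pronoun within its binding domain — blocked (Principle B).
— Sara: possessor inside the subject DP of the clause headed by 'convinced'; does not c-command the pronoun — Principle B does not apply; allowed.
— Sara's assistant: subject of the clause headed by 'convinced'; c-commands the pronoun but lies outside its binding domain — allowed.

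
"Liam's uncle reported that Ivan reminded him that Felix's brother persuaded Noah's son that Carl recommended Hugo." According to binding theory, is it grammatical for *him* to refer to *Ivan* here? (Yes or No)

*Ivan* is an R-expression; Principle C requires it to be free (not bound by any c-commanding expression).
— him: object of the clause headed by 'reminded'; the R-expression locally c-commands the pronoun — coreference blocked (Principle B on the pronoun).

No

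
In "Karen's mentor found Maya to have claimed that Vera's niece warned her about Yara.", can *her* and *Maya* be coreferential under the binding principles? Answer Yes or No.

Yes

*Maya* is an R-expression; Principle C requires it to be free (not bound by any c-commanding expression).
— her: object of the clause headed by 'warned'; the pronoun does not c-command the R-expression — coreference allowed.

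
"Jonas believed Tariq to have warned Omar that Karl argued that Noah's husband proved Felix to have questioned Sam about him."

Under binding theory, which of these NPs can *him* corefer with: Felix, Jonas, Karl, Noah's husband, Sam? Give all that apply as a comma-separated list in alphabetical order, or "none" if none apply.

Jonas, Karl, Noah's husband

*him* is a pronoun; Principle B requires it to be free in its binding domain — the clause headed by 'questioned'.
— Felix: subject of the clause headed by 'questioned'; c-commands the pronoun within its binding domain — blocked (Principle B).
— Jonas: subject of the matrix clause; c-commands the pronoun but lies outside its binding domain — allowed.
— Karl: subject of the clause headed by 'argued'; c-commands the pronoun but lies outside its binding domain — allowed.
— Noah's husband: subject of the clause headed by 'proved'; c-commands the pronoun but lies outside its binding domain — allowed.
— Sam: object of the clause headed by 'questioned'; c-commands the pronoun within its binding domain — blocked (Principle B).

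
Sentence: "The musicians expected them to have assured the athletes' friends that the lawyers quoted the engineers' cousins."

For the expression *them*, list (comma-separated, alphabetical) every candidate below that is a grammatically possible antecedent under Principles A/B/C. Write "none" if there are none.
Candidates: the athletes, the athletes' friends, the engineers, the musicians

none

*them* is a pronoun; Principle B requires it to be free in its binding domain — the matrix clause.
— the athletes: possessor inside the object DP of the clause headed by 'assured'; is c-commanded by the pronoun; coreference would bind this R-expression — blocked (Principle C).
— the athletes' friends: object of the clause headed by 'assured'; is c-commanded by the pronoun; coreference would bind this R-expression — blocked (Principle C).
— the engineers: possessor inside the object DP of the clause headed by 'quoted'; is c-commanded by the pronoun; coreference would bind this R-expression — blocked (Principle C).
— the musicians: subject of the matrix clause; c-commands the pronoun within its binding domain — blocked (Principle B).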